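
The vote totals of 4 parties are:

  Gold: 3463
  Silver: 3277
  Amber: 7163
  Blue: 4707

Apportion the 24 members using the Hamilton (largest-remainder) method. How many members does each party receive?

Total 18610; standard divisor 18610/24 ≈ 775.417.
Standard quotas: Gold 4.4660, Silver 4.2261, Amber 9.2376, Blue 6.0703.
Lower quotas: Gold 4, Silver 4, Amber 9, Blue 6 (sum 23, leaving 1 seat).
Remainders in descending order: Gold 0.4660, Amber 0.2376, Silver 0.2261, Blue 0.0703.
The surplus seat goes to Gold.

Gold 5; Silver 4; Amber 9; Blue 6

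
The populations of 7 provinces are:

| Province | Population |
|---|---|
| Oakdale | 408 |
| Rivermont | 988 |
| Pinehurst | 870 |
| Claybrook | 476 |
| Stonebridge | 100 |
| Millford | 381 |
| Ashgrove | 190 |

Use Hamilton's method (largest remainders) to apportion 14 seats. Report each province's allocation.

Oakdale 2; Rivermont 4; Pinehurst 4; Claybrook 2; Stonebridge 0; Millford 1; Ashgrove 1

Standard divisor: 3413 ÷ 14 ≈ 243.786.
Standard quotas: Oakdale 1.674, Rivermont 4.053, Pinehurst 3.569, Claybrook 1.953, Stonebridge 0.410, Millford 1.563, Ashgrove 0.779.
Lower quotas: Oakdale 1, Rivermont 4, Pinehurst 3, Claybrook 1, Stonebridge 0, Millford 1, Ashgrove 0 (sum 10, leaving 4 seats).
Remainders in descending order: Claybrook 0.953, Ashgrove 0.779, Oakdale 0.674, Pinehurst 0.569, Millford 0.563, Stonebridge 0.410, Rivermont 0.053.
Largest remainders: Claybrook, Ashgrove, Oakdale, Pinehurst receive the extra seats.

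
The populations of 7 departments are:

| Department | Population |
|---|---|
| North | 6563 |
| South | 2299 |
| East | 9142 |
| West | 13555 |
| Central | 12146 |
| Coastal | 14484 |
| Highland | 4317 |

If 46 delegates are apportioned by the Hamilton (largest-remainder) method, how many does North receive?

The standard divisor is 62506/46 ≈ 1358.826.
Standard quotas: North 4.8299, South 1.6919, East 6.7279, West 9.9755, Central 8.9386, Coastal 10.6592, Highland 3.1770.
Lower quotas: North 4, South 1, East 6, West 9, Central 8, Coastal 10, Highland 3 (sum 41, leaving 5 seats).
Remainders in descending order: West 0.9755, Central 0.9386, North 0.8299, East 0.7279, South 0.6919, Coastal 0.6592, Highland 0.1770.
The surplus seats go to West, Central, North, East, South.
North receives 5.

5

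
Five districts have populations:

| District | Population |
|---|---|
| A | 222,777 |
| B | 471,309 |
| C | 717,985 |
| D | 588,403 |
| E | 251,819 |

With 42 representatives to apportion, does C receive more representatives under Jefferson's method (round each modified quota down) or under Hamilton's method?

Jefferson

Jefferson: A 4, B 9, C 14, D 11, E 4.
Hamilton: A 4, B 9, C 13, D 11, E 5.
C gets 14 under Jefferson and 13 under Hamilton.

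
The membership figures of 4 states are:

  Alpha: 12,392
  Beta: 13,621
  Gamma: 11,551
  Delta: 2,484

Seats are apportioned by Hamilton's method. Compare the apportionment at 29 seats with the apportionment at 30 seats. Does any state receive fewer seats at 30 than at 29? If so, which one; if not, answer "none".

none

At 29 seats: Alpha 9, Beta 10, Gamma 8, Delta 2.
At 30 seats: Alpha 9, Beta 10, Gamma 9, Delta 2.
No state's allocation decreased.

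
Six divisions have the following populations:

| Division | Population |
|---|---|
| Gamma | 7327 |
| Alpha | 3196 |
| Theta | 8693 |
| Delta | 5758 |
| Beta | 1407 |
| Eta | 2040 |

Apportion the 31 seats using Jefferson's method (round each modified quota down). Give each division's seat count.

Standard divisor 28421/31 ≈ 916.806; standard quotas: Gamma 7.992, Alpha 3.486, Theta 9.482, Delta 6.280, Beta 1.535, Eta 2.225.
Rounding down gives 7, 3, 9, 6, 1, 2 = 28 seats, so the divisor must be adjusted.
With modified divisor 820: modified quotas Gamma 8.935, Alpha 3.898, Theta 10.601, Delta 7.022, Beta 1.716, Eta 2.488.
Rounding down: Gamma 8, Alpha 3, Theta 10, Delta 7, Beta 1, Eta 2 (total 31).

Gamma 8, Alpha 3, Theta 10, Delta 7, Beta 1, Eta 2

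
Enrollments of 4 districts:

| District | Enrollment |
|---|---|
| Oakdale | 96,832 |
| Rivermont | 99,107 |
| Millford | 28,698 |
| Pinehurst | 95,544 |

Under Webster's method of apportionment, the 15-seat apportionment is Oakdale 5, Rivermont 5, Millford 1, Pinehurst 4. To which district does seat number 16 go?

Pinehurst

Priority for the next seat is population ÷ (current seats + 0.5).
Priorities: Oakdale 17605.818, Rivermont 18019.455, Millford 19132.000, Pinehurst 21232.000.
Highest priority: Pinehurst.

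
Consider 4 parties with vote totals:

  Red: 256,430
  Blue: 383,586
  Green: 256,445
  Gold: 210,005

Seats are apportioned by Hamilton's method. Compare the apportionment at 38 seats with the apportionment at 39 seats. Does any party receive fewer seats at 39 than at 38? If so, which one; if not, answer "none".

none

At 38 seats: Red 9, Blue 13, Green 9, Gold 7.
At 39 seats: Red 9, Blue 14, Green 9, Gold 7.
No party's allocation decreased.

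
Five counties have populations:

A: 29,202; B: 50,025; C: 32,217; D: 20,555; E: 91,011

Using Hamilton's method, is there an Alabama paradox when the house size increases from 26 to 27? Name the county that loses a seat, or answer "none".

At 26 seats: A 3, B 6, C 4, D 2, E 11.
At 27 seats: A 4, B 6, C 4, D 2, E 11.
No county's allocation decreased.

none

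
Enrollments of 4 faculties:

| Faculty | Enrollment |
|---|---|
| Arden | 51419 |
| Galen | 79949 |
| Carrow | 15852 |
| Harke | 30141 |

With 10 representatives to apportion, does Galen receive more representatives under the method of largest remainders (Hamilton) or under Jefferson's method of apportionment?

Jefferson

Hamilton: Arden 3, Galen 4, Carrow 1, Harke 2.
Jefferson: Arden 3, Galen 5, Carrow 1, Harke 1.
Galen gets 4 under Hamilton and 5 under Jefferson.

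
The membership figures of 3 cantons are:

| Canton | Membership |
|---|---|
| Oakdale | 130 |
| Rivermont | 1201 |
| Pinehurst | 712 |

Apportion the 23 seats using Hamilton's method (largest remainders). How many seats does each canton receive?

Oakdale=1, Rivermont=14, Pinehurst=8

Total 2043; standard divisor 2043/23 ≈ 88.826.
Standard quotas: Oakdale 1.464, Rivermont 13.521, Pinehurst 8.016.
Lower quotas: Oakdale 1, Rivermont 13, Pinehurst 8 (sum 22, leaving 1 seat).
Remainders in descending order: Rivermont 0.521, Oakdale 0.464, Pinehurst 0.016.
The surplus seat goes to Rivermont.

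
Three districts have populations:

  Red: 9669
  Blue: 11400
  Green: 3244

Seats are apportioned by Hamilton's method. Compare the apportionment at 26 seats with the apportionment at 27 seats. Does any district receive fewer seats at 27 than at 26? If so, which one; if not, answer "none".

At 26 seats: Red 10, Blue 12, Green 4.
At 27 seats: Red 11, Blue 13, Green 3.
Green drops from 4 to 3.

Green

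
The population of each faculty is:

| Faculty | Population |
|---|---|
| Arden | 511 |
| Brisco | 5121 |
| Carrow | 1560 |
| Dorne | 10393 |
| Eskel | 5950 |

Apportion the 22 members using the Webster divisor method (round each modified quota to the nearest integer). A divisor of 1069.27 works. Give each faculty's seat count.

With modified divisor 1069.27: modified quotas Arden 0.478, Brisco 4.789, Carrow 1.459, Dorne 9.720, Eskel 5.565.
Rounding to the nearest integer: Arden 0, Brisco 5, Carrow 1, Dorne 10, Eskel 6 (total 22).

Arden 0; Brisco 5; Carrow 1; Dorne 10; Eskel 6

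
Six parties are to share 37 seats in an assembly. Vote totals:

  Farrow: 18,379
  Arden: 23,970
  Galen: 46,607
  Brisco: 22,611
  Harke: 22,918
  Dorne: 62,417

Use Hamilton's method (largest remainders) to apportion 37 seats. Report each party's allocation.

Farrow=3; Arden=5; Galen=9; Brisco=4; Harke=4; Dorne=12

Total 196902; standard divisor 196902/37 ≈ 5321.676.
Standard quotas: Farrow 3.4536, Arden 4.5042, Galen 8.7580, Brisco 4.2488, Harke 4.3065, Dorne 11.7288.
Lower quotas: Farrow 3, Arden 4, Galen 8, Brisco 4, Harke 4, Dorne 11 (sum 34, leaving 3 seats).
Remainders in descending order: Galen 0.7580, Dorne 0.7288, Arden 0.5042, Farrow 0.4536, Harke 0.3065, Brisco 0.2488.
The surplus seats go to Galen, Dorne, Arden.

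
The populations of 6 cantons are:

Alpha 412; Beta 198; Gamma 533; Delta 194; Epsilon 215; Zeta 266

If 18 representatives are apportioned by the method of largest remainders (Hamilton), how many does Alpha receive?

4

The standard divisor is 1818/18 = 101.
Standard quotas: Alpha 4.079, Beta 1.960, Gamma 5.277, Delta 1.921, Epsilon 2.129, Zeta 2.634.
Lower quotas: Alpha 4, Beta 1, Gamma 5, Delta 1, Epsilon 2, Zeta 2 (sum 15, leaving 3 seats).
Remainders in descending order: Beta 0.960, Delta 0.921, Zeta 0.634, Gamma 0.277, Epsilon 0.129, Alpha 0.079.
Largest remainders: Beta, Delta, Zeta receive the extra seats.
Alpha receives 4.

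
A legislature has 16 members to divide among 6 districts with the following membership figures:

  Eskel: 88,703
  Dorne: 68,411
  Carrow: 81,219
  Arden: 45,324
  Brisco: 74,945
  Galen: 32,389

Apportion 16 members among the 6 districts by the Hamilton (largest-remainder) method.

Eskel 4, Dorne 3, Carrow 3, Arden 2, Brisco 3, Galen 1

Standard divisor: 390991 ÷ 16 ≈ 24436.938.
Standard quotas: Eskel 3.6299, Dorne 2.7995, Carrow 3.3236, Arden 1.8547, Brisco 3.0669, Galen 1.3254.
Lower quotas: Eskel 3, Dorne 2, Carrow 3, Arden 1, Brisco 3, Galen 1 (sum 13, leaving 3 seats).
Remainders in descending order: Arden 0.8547, Dorne 0.7995, Eskel 0.6299, Galen 0.3254, Carrow 0.3236, Brisco 0.0669.
Largest remainders: Arden, Dorne, Eskel receive the extra seats.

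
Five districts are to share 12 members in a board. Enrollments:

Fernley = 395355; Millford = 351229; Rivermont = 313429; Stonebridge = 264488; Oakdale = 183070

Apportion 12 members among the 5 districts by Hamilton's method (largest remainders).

Fernley 3, Millford 3, Rivermont 3, Stonebridge 2, Oakdale 1

Total 1507571; standard divisor 1507571/12 ≈ 125630.917.
Standard quotas: Fernley 3.1470, Millford 2.7957, Rivermont 2.4948, Stonebridge 2.1053, Oakdale 1.4572.
Lower quotas: Fernley 3, Millford 2, Rivermont 2, Stonebridge 2, Oakdale 1 (sum 10, leaving 2 seats).
Remainders in descending order: Millford 0.7957, Rivermont 0.4948, Oakdale 0.4572, Fernley 0.1470, Stonebridge 0.1053.
Largest remainders: Millford, Rivermont receive the extra seats.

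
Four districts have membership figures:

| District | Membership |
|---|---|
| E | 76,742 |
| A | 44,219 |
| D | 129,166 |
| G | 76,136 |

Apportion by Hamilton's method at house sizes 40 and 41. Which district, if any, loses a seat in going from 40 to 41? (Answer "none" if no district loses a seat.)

A

At 40 seats: E 9, A 6, D 16, G 9.
At 41 seats: E 10, A 5, D 16, G 10.
A drops from 6 to 5.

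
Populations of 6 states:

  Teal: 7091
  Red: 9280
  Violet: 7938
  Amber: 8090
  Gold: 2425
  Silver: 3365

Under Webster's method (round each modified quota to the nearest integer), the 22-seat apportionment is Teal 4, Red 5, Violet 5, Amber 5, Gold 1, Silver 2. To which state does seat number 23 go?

Priority for the next seat is population ÷ (current seats + 0.5).
Priorities: Teal 1575.778, Red 1687.273, Violet 1443.273, Amber 1470.909, Gold 1616.667, Silver 1346.000.
Highest priority: Red.

Red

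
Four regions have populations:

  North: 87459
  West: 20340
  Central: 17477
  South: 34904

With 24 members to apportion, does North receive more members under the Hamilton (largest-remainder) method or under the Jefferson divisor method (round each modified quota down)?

Jefferson

Hamilton: North 13, West 3, Central 3, South 5.
Jefferson: North 14, West 3, Central 2, South 5.
North gets 13 under Hamilton and 14 under Jefferson.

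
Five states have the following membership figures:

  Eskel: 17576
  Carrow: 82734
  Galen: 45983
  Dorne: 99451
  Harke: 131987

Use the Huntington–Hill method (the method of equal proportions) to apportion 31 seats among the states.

Eskel: 1; Carrow: 7; Galen: 4; Dorne: 8; Harke: 11

With divisor 12506: modified quotas Eskel 1.405, Carrow 6.616, Galen 3.677, Dorne 7.952, Harke 10.554.
Geometric-mean thresholds: Eskel √(1·2)=1.414, Carrow √(6·7)=6.481, Galen √(3·4)=3.464, Dorne √(7·8)=7.483, Harke √(10·11)=10.488.
Each quota rounded against its threshold gives Eskel 1, Carrow 7, Galen 4, Dorne 8, Harke 11 (total 31).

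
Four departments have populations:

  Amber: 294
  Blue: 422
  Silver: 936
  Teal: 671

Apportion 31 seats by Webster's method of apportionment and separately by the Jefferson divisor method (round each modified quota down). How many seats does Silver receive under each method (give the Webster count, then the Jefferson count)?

12 and 13

Webster: Amber 4, Blue 6, Silver 12, Teal 9.
Jefferson: Amber 4, Blue 5, Silver 13, Teal 9.
Silver gets 12 under Webster and 13 under Jefferson.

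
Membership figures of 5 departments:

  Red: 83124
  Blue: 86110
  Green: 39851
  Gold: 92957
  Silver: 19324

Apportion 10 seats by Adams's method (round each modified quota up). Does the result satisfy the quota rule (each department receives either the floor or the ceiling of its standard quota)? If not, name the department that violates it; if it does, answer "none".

Standard quotas: Red 2.587, Blue 2.679, Green 1.240, Gold 2.893, Silver 0.601.
Adams allocation: Red 2, Blue 3, Green 1, Gold 3, Silver 1.
Every allocation lies between the lower and upper quota.

none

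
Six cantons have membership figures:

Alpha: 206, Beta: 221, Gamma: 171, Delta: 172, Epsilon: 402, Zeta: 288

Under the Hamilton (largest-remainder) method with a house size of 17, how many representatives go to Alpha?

2

The standard divisor is 1460/17 ≈ 85.882.
Standard quotas: Alpha 2.399, Beta 2.573, Gamma 1.991, Delta 2.003, Epsilon 4.681, Zeta 3.353.
Lower quotas: Alpha 2, Beta 2, Gamma 1, Delta 2, Epsilon 4, Zeta 3 (sum 14, leaving 3 seats).
Remainders in descending order: Gamma 0.991, Epsilon 0.681, Beta 0.573, Alpha 0.399, Zeta 0.353, Delta 0.003.
The surplus seats go to Gamma, Epsilon, Beta.
Alpha receives 2.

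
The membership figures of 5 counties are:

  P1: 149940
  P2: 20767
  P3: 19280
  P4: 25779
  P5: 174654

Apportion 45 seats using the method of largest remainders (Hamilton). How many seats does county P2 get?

Total 390420; standard divisor 390420/45 = 8676.
Standard quotas: P1 17.2822, P2 2.3936, P3 2.2222, P4 2.9713, P5 20.1307.
Lower quotas: P1 17, P2 2, P3 2, P4 2, P5 20 (sum 43, leaving 2 seats).
Remainders in descending order: P4 0.9713, P2 0.3936, P1 0.2822, P3 0.2222, P5 0.1307.
The surplus seats go to P4, P2.
P2 receives 3.

3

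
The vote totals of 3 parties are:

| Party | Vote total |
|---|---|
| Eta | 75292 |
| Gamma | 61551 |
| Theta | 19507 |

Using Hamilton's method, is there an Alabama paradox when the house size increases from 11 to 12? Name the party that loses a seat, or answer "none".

Theta

At 11 seats: Eta 5, Gamma 4, Theta 2.
At 12 seats: Eta 6, Gamma 5, Theta 1.
Theta drops from 2 to 1.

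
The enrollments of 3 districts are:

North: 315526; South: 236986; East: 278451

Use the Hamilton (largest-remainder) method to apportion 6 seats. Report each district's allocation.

Total 830963; standard divisor 830963/6 ≈ 138493.833.
Standard quotas: North 2.2783, South 1.7112, East 2.0106.
Lower quotas: North 2, South 1, East 2 (sum 5, leaving 1 seat).
Remainders in descending order: South 0.7112, North 0.2783, East 0.0106.
Largest remainder: South receives the extra seat.

North=2; South=2; East=2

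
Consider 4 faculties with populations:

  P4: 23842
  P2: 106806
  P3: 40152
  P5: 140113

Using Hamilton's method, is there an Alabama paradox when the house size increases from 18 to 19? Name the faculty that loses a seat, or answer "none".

P4

At 18 seats: P4 2, P2 6, P3 2, P5 8.
At 19 seats: P4 1, P2 7, P3 2, P5 9.
P4 drops from 2 to 1.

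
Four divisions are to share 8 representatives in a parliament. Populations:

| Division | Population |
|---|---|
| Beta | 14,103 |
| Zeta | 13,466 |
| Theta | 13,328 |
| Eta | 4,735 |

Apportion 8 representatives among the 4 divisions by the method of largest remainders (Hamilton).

The standard divisor is 45632/8 = 5704.
Standard quotas: Beta 2.4725, Zeta 2.3608, Theta 2.3366, Eta 0.8301.
Lower quotas: Beta 2, Zeta 2, Theta 2, Eta 0 (sum 6, leaving 2 seats).
Remainders in descending order: Eta 0.8301, Beta 0.4725, Zeta 0.3608, Theta 0.3366.
The surplus seats go to Eta, Beta.

Beta 3, Zeta 2, Theta 2, Eta 1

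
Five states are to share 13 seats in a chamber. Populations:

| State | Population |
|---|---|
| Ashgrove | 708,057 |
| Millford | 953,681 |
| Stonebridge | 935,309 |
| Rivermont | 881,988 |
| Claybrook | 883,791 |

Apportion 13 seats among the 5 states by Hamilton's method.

Ashgrove 2; Millford 3; Stonebridge 3; Rivermont 2; Claybrook 3

Total 4362826; standard divisor 4362826/13 = 335602.
Standard quotas: Ashgrove 2.1098, Millford 2.8417, Stonebridge 2.7870, Rivermont 2.6281, Claybrook 2.6334.
Lower quotas: Ashgrove 2, Millford 2, Stonebridge 2, Rivermont 2, Claybrook 2 (sum 10, leaving 3 seats).
Remainders in descending order: Millford 0.8417, Stonebridge 0.7870, Claybrook 0.6334, Rivermont 0.6281, Ashgrove 0.1098.
Largest remainders: Millford, Stonebridge, Claybrook receive the extra seats.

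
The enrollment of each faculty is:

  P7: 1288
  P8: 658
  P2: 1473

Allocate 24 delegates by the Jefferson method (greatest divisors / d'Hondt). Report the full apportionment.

Standard divisor 3419/24 ≈ 142.458; standard quotas: P7 9.041, P8 4.619, P2 10.340.
Rounding down gives 9, 4, 10 = 23 seats, so the divisor must be adjusted.
With modified divisor 133: modified quotas P7 9.684, P8 4.947, P2 11.075.
Rounding down: P7 9, P8 4, P2 11 (total 24).

P7 9, P8 4, P2 11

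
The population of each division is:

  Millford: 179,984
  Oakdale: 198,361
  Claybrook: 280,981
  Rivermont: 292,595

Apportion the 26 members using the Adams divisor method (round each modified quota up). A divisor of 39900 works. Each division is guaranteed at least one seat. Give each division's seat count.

With modified divisor 39900: modified quotas Millford 4.511, Oakdale 4.971, Claybrook 7.042, Rivermont 7.333.
Rounding up: Millford 5, Oakdale 5, Claybrook 8, Rivermont 8 (total 26).

Millford=5, Oakdale=5, Claybrook=8, Rivermont=8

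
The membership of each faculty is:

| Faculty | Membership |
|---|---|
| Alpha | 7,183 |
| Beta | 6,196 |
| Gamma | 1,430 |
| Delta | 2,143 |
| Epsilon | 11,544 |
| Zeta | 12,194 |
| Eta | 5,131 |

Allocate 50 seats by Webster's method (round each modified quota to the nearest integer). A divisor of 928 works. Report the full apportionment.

With modified divisor 928: modified quotas Alpha 7.740, Beta 6.677, Gamma 1.541, Delta 2.309, Epsilon 12.440, Zeta 13.140, Eta 5.529.
Rounding to the nearest integer: Alpha 8, Beta 7, Gamma 2, Delta 2, Epsilon 12, Zeta 13, Eta 6 (total 50).

Alpha=8, Beta=7, Gamma=2, Delta=2, Epsilon=12, Zeta=13, Eta=6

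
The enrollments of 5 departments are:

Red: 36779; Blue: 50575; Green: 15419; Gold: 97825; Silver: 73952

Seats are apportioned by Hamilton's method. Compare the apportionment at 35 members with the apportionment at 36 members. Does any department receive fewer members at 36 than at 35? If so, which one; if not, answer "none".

none

At 35 seats: Red 5, Blue 6, Green 2, Gold 13, Silver 9.
At 36 seats: Red 5, Blue 6, Green 2, Gold 13, Silver 10.
No department's allocation decreased.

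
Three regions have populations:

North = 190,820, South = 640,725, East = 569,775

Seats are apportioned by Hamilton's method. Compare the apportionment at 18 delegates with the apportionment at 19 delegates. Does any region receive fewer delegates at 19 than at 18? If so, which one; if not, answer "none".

North

At 18 seats: North 3, South 8, East 7.
At 19 seats: North 2, South 9, East 8.
North drops from 3 to 2.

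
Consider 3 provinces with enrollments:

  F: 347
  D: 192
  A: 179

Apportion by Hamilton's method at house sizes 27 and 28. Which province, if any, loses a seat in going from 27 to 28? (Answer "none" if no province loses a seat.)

none

At 27 seats: F 13, D 7, A 7.
At 28 seats: F 14, D 7, A 7.
No province's allocation decreased.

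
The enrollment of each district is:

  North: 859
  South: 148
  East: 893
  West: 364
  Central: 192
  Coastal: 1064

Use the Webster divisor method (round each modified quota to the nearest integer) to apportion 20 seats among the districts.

North 5, South 1, East 5, West 2, Central 1, Coastal 6

Standard divisor 3520/20 ≈ 176; standard quotas: North 4.881, South 0.841, East 5.074, West 2.068, Central 1.091, Coastal 6.045.
Rounding to the nearest integer gives North 5, South 1, East 5, West 2, Central 1, Coastal 6 — total 20, matching the house size, so no adjustment is needed.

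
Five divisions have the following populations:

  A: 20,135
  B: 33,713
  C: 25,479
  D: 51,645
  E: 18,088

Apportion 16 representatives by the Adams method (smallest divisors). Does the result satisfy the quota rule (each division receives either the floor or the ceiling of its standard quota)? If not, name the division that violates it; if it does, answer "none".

none

Standard quotas: A 2.161, B 3.619, C 2.735, D 5.544, E 1.942.
Adams allocation: A 2, B 4, C 3, D 5, E 2.
Every allocation lies between the lower and upper quota.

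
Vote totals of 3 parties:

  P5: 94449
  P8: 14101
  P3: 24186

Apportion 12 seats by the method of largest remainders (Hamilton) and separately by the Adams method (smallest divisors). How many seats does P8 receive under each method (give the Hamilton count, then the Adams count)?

Hamilton: P5 9, P8 1, P3 2.
Adams: P5 8, P8 2, P3 2.
P8 gets 1 under Hamilton and 2 under Adams.

1 and 2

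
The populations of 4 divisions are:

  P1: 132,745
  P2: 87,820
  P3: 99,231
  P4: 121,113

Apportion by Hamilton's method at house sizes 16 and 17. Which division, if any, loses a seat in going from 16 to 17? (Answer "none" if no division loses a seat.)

At 16 seats: P1 5, P2 3, P3 4, P4 4.
At 17 seats: P1 5, P2 3, P3 4, P4 5.
No division's allocation decreased.

none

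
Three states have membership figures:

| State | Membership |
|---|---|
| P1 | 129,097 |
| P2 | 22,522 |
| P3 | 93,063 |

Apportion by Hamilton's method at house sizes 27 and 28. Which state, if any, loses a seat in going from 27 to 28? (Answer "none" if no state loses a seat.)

At 27 seats: P1 14, P2 3, P3 10.
At 28 seats: P1 15, P2 2, P3 11.
P2 drops from 3 to 2.

P2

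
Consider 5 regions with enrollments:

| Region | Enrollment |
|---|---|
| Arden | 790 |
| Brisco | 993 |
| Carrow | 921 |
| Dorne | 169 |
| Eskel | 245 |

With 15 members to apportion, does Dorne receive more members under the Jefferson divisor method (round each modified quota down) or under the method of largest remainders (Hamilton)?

Hamilton

Jefferson: Arden 4, Brisco 5, Carrow 5, Dorne 0, Eskel 1.
Hamilton: Arden 4, Brisco 5, Carrow 4, Dorne 1, Eskel 1.
Dorne gets 0 under Jefferson and 1 under Hamilton.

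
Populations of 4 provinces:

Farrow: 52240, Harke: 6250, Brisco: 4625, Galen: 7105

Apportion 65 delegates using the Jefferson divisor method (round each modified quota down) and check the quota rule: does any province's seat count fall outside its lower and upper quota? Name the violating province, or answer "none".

Standard quotas: Farrow 48.357, Harke 5.785, Brisco 4.281, Galen 6.577.
Jefferson allocation: Farrow 50, Harke 5, Brisco 4, Galen 6.
Farrow has quota 48.357 (lower 48, upper 49) but receives 50 — outside the quota interval.

Farrow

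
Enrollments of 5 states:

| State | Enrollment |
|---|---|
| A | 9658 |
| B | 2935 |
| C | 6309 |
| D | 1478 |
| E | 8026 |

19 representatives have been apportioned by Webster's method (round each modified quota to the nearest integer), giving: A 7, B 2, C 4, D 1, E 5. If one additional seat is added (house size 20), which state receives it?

E

Priority for the next seat is population ÷ (current seats + 0.5).
Priorities: A 1287.733, B 1174.000, C 1402.000, D 985.333, E 1459.273.
Highest priority: E.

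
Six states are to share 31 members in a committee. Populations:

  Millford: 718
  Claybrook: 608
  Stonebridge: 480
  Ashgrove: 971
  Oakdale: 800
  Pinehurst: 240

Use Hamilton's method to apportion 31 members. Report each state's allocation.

Millford 6, Claybrook 5, Stonebridge 4, Ashgrove 8, Oakdale 6, Pinehurst 2

Standard divisor: 3817 ÷ 31 ≈ 123.129.
Standard quotas: Millford 5.831, Claybrook 4.938, Stonebridge 3.898, Ashgrove 7.886, Oakdale 6.497, Pinehurst 1.949.
Lower quotas: Millford 5, Claybrook 4, Stonebridge 3, Ashgrove 7, Oakdale 6, Pinehurst 1 (sum 26, leaving 5 seats).
Remainders in descending order: Pinehurst 0.949, Claybrook 0.938, Stonebridge 0.898, Ashgrove 0.886, Millford 0.831, Oakdale 0.497.
The surplus seats go to Pinehurst, Claybrook, Stonebridge, Ashgrove, Millford.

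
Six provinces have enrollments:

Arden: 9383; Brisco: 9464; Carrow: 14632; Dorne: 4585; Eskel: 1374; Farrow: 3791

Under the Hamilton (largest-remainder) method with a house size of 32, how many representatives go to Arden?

Standard divisor: 43229 ÷ 32 ≈ 1350.906.
Standard quotas: Arden 6.9457, Brisco 7.0057, Carrow 10.8312, Dorne 3.3940, Eskel 1.0171, Farrow 2.8063.
Lower quotas: Arden 6, Brisco 7, Carrow 10, Dorne 3, Eskel 1, Farrow 2 (sum 29, leaving 3 seats).
Remainders in descending order: Arden 0.9457, Carrow 0.8312, Farrow 0.8063, Dorne 0.3940, Eskel 0.0171, Brisco 0.0057.
Largest remainders: Arden, Carrow, Farrow receive the extra seats.
Arden receives 7.

7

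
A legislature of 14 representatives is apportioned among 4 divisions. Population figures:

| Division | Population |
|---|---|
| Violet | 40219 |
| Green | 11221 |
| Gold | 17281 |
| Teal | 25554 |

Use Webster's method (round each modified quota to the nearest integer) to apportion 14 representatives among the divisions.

Standard divisor 94275/14 ≈ 6733.929; standard quotas: Violet 5.973, Green 1.666, Gold 2.566, Teal 3.795.
Rounding to the nearest integer gives 6, 2, 3, 4 = 15 seats, so the divisor must be adjusted.
With modified divisor 7100: modified quotas Violet 5.665, Green 1.580, Gold 2.434, Teal 3.599.
Rounding to the nearest integer: Violet 6, Green 2, Gold 2, Teal 4 (total 14).

Violet 6; Green 2; Gold 2; Teal 4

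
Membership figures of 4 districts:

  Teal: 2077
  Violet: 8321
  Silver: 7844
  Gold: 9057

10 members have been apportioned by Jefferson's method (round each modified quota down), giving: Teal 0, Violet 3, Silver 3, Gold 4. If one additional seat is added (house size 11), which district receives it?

Priority for the next seat is population ÷ (current seats + 1).
Priorities: Teal 2077.000, Violet 2080.250, Silver 1961.000, Gold 1811.400.
Highest priority: Violet.

Violet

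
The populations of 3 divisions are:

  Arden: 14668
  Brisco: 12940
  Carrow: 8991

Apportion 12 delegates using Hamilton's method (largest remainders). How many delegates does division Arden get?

5

The standard divisor is 36599/12 ≈ 3049.917.
Standard quotas: Arden 4.8093, Brisco 4.2427, Carrow 2.9479.
Lower quotas: Arden 4, Brisco 4, Carrow 2 (sum 10, leaving 2 seats).
Remainders in descending order: Carrow 0.9479, Arden 0.8093, Brisco 0.2427.
The surplus seats go to Carrow, Arden.
Arden receives 5.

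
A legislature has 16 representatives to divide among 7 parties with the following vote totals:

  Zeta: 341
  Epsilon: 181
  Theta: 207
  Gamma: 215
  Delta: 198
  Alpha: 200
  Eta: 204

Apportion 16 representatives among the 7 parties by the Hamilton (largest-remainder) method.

The standard divisor is 1546/16 ≈ 96.625.
Standard quotas: Zeta 3.529, Epsilon 1.873, Theta 2.142, Gamma 2.225, Delta 2.049, Alpha 2.070, Eta 2.111.
Lower quotas: Zeta 3, Epsilon 1, Theta 2, Gamma 2, Delta 2, Alpha 2, Eta 2 (sum 14, leaving 2 seats).
Remainders in descending order: Epsilon 0.873, Zeta 0.529, Gamma 0.225, Theta 0.142, Eta 0.111, Alpha 0.070, Delta 0.049.
The surplus seats go to Epsilon, Zeta.

Zeta 4, Epsilon 2, Theta 2, Gamma 2, Delta 2, Alpha 2, Eta 2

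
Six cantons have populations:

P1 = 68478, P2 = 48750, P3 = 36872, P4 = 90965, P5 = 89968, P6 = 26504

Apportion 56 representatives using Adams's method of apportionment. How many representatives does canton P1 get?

Standard divisor 361537/56 ≈ 6456.018; standard quotas: P1 10.607, P2 7.551, P3 5.711, P4 14.090, P5 13.936, P6 4.105.
Rounding up gives 11, 8, 6, 15, 14, 5 = 59 seats, so the divisor must be adjusted.
With modified divisor 6900: modified quotas P1 9.924, P2 7.065, P3 5.344, P4 13.183, P5 13.039, P6 3.841.
Rounding up: P1 10, P2 8, P3 6, P4 14, P5 14, P6 4 (total 56).
P1 receives 10.

10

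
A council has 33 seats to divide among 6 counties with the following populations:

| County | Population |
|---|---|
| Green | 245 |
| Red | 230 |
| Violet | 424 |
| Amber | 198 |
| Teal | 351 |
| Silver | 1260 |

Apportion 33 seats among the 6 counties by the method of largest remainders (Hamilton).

Green 3, Red 3, Violet 5, Amber 3, Teal 4, Silver 15

Standard divisor: 2708 ÷ 33 ≈ 82.061.
Standard quotas: Green 2.986, Red 2.803, Violet 5.167, Amber 2.413, Teal 4.277, Silver 15.355.
Lower quotas: Green 2, Red 2, Violet 5, Amber 2, Teal 4, Silver 15 (sum 30, leaving 3 seats).
Remainders in descending order: Green 0.986, Red 0.803, Amber 0.413, Silver 0.355, Teal 0.277, Violet 0.167.
The surplus seats go to Green, Red, Amber.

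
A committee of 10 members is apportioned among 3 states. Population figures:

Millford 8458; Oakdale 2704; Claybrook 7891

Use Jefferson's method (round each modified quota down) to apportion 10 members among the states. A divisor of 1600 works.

With modified divisor 1600: modified quotas Millford 5.286, Oakdale 1.690, Claybrook 4.932.
Rounding down: Millford 5, Oakdale 1, Claybrook 4 (total 10).

Millford: 5, Oakdale: 1, Claybrook: 4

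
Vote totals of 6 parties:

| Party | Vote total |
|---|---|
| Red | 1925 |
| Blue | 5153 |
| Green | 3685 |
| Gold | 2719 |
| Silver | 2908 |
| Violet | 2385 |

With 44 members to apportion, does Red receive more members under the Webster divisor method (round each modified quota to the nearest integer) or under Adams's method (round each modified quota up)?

Webster: Red 4, Blue 12, Green 9, Gold 6, Silver 7, Violet 6.
Adams: Red 5, Blue 12, Green 8, Gold 6, Silver 7, Violet 6.
Red gets 4 under Webster and 5 under Adams.

Adams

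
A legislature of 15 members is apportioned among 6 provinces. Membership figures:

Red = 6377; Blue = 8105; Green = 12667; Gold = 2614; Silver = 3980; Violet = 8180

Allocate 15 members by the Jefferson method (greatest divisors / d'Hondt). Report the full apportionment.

Standard divisor 41923/15 ≈ 2794.867; standard quotas: Red 2.282, Blue 2.900, Green 4.532, Gold 0.935, Silver 1.424, Violet 2.927.
Rounding down gives 2, 2, 4, 0, 1, 2 = 11 seats, so the divisor must be adjusted.
With modified divisor 2300: modified quotas Red 2.773, Blue 3.524, Green 5.507, Gold 1.137, Silver 1.730, Violet 3.557.
Rounding down: Red 2, Blue 3, Green 5, Gold 1, Silver 1, Violet 3 (total 15).

Red=2, Blue=3, Green=5, Gold=1, Silver=1, Violet=3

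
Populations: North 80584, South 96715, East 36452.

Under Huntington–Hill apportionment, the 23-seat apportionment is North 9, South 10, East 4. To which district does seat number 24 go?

South

Priority for the next seat is population ÷ (√(s·(s+1))).
Priorities: North 8494.299, South 9221.413, East 8150.915.
Highest priority: South.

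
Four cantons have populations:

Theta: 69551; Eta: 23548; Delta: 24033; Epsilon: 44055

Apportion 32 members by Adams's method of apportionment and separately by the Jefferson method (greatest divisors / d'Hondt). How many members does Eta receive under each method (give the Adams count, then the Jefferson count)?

5 and 4

Adams: Theta 13, Eta 5, Delta 5, Epsilon 9.
Jefferson: Theta 14, Eta 4, Delta 5, Epsilon 9.
Eta gets 5 under Adams and 4 under Jefferson.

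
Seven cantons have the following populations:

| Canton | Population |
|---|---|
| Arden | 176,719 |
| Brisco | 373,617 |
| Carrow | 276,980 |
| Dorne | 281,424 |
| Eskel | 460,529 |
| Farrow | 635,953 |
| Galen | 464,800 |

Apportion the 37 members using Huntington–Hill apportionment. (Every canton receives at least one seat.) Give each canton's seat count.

Arden 3, Brisco 5, Carrow 4, Dorne 4, Eskel 6, Farrow 9, Galen 6

With divisor 71933: modified quotas Arden 2.457, Brisco 5.194, Carrow 3.851, Dorne 3.912, Eskel 6.402, Farrow 8.841, Galen 6.462.
Geometric-mean thresholds: Arden √(2·3)=2.449, Brisco √(5·6)=5.477, Carrow √(3·4)=3.464, Dorne √(3·4)=3.464, Eskel √(6·7)=6.481, Farrow √(8·9)=8.485, Galen √(6·7)=6.481.
Each quota rounded against its threshold gives Arden 3, Brisco 5, Carrow 4, Dorne 4, Eskel 6, Farrow 9, Galen 6 (total 37).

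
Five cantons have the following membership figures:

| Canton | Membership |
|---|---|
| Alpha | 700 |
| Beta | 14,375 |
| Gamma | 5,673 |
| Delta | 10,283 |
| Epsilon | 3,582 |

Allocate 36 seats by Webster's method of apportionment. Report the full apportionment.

Alpha 1, Beta 15, Gamma 6, Delta 10, Epsilon 4

Standard divisor 34613/36 ≈ 961.472; standard quotas: Alpha 0.728, Beta 14.951, Gamma 5.900, Delta 10.695, Epsilon 3.726.
Rounding to the nearest integer gives 1, 15, 6, 11, 4 = 37 seats, so the divisor must be adjusted.
With modified divisor 990: modified quotas Alpha 0.707, Beta 14.520, Gamma 5.730, Delta 10.387, Epsilon 3.618.
Rounding to the nearest integer: Alpha 1, Beta 15, Gamma 6, Delta 10, Epsilon 4 (total 36).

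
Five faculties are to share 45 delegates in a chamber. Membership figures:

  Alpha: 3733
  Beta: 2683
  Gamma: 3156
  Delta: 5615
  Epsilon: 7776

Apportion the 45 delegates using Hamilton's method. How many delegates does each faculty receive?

Alpha: 8, Beta: 5, Gamma: 6, Delta: 11, Epsilon: 15

Total 22963; standard divisor 22963/45 ≈ 510.289.
Standard quotas: Alpha 7.3155, Beta 5.2578, Gamma 6.1847, Delta 11.0036, Epsilon 15.2384.
Lower quotas: Alpha 7, Beta 5, Gamma 6, Delta 11, Epsilon 15 (sum 44, leaving 1 seat).
Remainders in descending order: Alpha 0.3155, Beta 0.2578, Epsilon 0.2384, Gamma 0.1847, Delta 0.0036.
The surplus seat goes to Alpha.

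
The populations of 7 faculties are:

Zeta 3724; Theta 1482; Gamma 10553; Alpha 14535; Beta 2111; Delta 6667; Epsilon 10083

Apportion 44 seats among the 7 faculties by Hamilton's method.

Standard divisor: 49155 ÷ 44 ≈ 1117.159.
Standard quotas: Zeta 3.3335, Theta 1.3266, Gamma 9.4463, Alpha 13.0107, Beta 1.8896, Delta 5.9678, Epsilon 9.0256.
Lower quotas: Zeta 3, Theta 1, Gamma 9, Alpha 13, Beta 1, Delta 5, Epsilon 9 (sum 41, leaving 3 seats).
Remainders in descending order: Delta 0.9678, Beta 0.8896, Gamma 0.4463, Zeta 0.3335, Theta 0.3266, Epsilon 0.0256, Alpha 0.0107.
Largest remainders: Delta, Beta, Gamma receive the extra seats.

Zeta 3; Theta 1; Gamma 10; Alpha 13; Beta 2; Delta 6; Epsilon 9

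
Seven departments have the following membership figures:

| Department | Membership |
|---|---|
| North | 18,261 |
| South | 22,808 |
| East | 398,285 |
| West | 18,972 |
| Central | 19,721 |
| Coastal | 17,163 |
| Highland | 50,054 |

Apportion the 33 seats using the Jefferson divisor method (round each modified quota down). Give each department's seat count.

North 1; South 1; East 25; West 1; Central 1; Coastal 1; Highland 3

Standard divisor 545264/33 ≈ 16523.152; standard quotas: North 1.105, South 1.380, East 24.105, West 1.148, Central 1.194, Coastal 1.039, Highland 3.029.
Rounding down gives 1, 1, 24, 1, 1, 1, 3 = 32 seats, so the divisor must be adjusted.
With modified divisor 15600: modified quotas North 1.171, South 1.462, East 25.531, West 1.216, Central 1.264, Coastal 1.100, Highland 3.209.
Rounding down: North 1, South 1, East 25, West 1, Central 1, Coastal 1, Highland 3 (total 33).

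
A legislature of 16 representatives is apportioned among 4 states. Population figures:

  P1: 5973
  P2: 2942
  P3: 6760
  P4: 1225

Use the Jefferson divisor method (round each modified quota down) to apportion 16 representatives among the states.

Standard divisor 16900/16 ≈ 1056.25; standard quotas: P1 5.655, P2 2.785, P3 6.400, P4 1.160.
Rounding down gives 5, 2, 6, 1 = 14 seats, so the divisor must be adjusted.
With modified divisor 970: modified quotas P1 6.158, P2 3.033, P3 6.969, P4 1.263.
Rounding down: P1 6, P2 3, P3 6, P4 1 (total 16).

P1 6, P2 3, P3 6, P4 1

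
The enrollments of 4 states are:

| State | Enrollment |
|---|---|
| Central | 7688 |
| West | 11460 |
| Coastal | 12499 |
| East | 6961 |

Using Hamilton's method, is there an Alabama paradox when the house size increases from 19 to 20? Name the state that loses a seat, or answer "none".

none

At 19 seats: Central 4, West 6, Coastal 6, East 3.
At 20 seats: Central 4, West 6, Coastal 6, East 4.
No state's allocation decreased.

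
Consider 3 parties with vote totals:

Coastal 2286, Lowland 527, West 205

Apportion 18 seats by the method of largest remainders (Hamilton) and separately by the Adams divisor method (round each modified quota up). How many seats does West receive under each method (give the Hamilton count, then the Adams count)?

1 and 2

Hamilton: Coastal 14, Lowland 3, West 1.
Adams: Coastal 13, Lowland 3, West 2.
West gets 1 under Hamilton and 2 under Adams.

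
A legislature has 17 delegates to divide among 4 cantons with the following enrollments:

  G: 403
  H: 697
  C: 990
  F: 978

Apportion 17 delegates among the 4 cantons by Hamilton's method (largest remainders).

Standard divisor: 3068 ÷ 17 ≈ 180.471.
Standard quotas: G 2.233, H 3.862, C 5.486, F 5.419.
Lower quotas: G 2, H 3, C 5, F 5 (sum 15, leaving 2 seats).
Remainders in descending order: H 0.862, C 0.486, F 0.419, G 0.233.
The surplus seats go to H, C.

G: 2; H: 4; C: 6; F: 5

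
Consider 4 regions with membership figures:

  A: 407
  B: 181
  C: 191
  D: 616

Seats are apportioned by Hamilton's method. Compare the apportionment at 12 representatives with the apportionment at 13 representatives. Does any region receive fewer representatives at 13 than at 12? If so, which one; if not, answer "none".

B

At 12 seats: A 3, B 2, C 2, D 5.
At 13 seats: A 4, B 1, C 2, D 6.
B drops from 2 to 1.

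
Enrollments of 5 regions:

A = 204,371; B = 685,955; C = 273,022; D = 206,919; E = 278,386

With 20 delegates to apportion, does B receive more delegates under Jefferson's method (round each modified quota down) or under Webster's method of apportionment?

Jefferson: A 2, B 9, C 3, D 2, E 4.
Webster: A 3, B 8, C 3, D 3, E 3.
B gets 9 under Jefferson and 8 under Webster.

Jefferson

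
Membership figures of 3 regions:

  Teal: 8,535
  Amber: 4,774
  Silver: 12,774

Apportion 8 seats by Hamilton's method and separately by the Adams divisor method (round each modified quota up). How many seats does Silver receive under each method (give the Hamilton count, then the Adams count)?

4 and 3

Hamilton: Teal 3, Amber 1, Silver 4.
Adams: Teal 3, Amber 2, Silver 3.
Silver gets 4 under Hamilton and 3 under Adams.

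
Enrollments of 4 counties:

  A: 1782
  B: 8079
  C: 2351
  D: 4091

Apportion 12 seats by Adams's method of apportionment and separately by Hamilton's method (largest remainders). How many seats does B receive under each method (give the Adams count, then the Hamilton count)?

5 and 6

Adams: A 2, B 5, C 2, D 3.
Hamilton: A 1, B 6, C 2, D 3.
B gets 5 under Adams and 6 under Hamilton.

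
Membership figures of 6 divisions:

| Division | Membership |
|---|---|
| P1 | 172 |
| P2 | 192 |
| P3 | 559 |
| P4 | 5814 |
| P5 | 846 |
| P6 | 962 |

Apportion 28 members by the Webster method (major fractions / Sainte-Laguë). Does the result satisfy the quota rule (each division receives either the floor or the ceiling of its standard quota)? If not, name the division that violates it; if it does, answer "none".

Standard quotas: P1 0.564, P2 0.629, P3 1.832, P4 19.051, P5 2.772, P6 3.152.
Webster allocation: P1 1, P2 1, P3 2, P4 18, P5 3, P6 3.
P4 has quota 19.051 (lower 19, upper 20) but receives 18 — outside the quota interval.

P4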